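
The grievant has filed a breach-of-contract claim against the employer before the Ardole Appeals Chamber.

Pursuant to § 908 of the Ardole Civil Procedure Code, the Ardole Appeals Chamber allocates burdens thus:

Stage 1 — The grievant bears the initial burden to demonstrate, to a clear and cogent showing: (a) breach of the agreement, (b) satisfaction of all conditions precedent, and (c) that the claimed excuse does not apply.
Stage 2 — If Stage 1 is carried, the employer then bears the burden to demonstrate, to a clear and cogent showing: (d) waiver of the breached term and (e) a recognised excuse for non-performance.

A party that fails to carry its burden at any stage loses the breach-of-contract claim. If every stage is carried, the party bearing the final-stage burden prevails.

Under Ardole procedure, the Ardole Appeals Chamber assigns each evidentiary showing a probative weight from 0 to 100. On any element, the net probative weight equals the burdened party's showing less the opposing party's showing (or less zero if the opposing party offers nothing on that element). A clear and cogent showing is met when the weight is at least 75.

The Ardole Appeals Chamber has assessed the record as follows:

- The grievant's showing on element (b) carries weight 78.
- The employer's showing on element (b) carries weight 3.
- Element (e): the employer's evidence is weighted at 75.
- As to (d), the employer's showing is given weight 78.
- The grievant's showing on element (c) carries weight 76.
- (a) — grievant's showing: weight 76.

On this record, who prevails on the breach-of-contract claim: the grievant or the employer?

Stage 1 (grievant, a clear and cogent showing, weight is at least 75): (a) 76 ≥ 75 — meets; (b) net 78−3=75 ≥ 75 — meets; (c) 76 ≥ 75 — meets.
  Stage 1 carried; the burden shifts to the employer.
Stage 2 (employer, a clear and cogent showing, weight is at least 75): (d) 78 ≥ 75 — meets; (e) 75 ≥ 75 — meets.
  The employer carries the last stage.
Every stage carried; the employer prevails.

employer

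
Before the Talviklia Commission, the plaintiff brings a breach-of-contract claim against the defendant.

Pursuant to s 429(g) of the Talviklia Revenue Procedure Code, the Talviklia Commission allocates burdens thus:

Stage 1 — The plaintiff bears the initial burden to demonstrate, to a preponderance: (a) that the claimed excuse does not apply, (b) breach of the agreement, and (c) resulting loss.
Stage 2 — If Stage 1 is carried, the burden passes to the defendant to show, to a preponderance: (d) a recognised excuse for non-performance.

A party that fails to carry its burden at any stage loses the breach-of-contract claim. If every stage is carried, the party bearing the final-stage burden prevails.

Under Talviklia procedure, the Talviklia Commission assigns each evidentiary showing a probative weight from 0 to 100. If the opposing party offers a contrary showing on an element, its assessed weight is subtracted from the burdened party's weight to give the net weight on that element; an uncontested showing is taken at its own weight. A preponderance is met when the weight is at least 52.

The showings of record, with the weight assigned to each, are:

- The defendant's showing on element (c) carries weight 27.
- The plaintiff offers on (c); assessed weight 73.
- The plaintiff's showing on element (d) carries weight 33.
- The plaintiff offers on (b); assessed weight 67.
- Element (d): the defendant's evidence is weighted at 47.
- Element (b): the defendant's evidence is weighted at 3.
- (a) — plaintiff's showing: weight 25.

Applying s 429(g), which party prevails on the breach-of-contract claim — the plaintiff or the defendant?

defendant

Stage 1 (plaintiff, a preponderance, weight is at least 52): (a) 25 < 52 — fails; (b) net 67−3=64 ≥ 52 — meets; (c) net 73−27=46 < 52 — fails.
  Not every element is met, so the plaintiff fails to carry Stage 1.
So the defendant prevails.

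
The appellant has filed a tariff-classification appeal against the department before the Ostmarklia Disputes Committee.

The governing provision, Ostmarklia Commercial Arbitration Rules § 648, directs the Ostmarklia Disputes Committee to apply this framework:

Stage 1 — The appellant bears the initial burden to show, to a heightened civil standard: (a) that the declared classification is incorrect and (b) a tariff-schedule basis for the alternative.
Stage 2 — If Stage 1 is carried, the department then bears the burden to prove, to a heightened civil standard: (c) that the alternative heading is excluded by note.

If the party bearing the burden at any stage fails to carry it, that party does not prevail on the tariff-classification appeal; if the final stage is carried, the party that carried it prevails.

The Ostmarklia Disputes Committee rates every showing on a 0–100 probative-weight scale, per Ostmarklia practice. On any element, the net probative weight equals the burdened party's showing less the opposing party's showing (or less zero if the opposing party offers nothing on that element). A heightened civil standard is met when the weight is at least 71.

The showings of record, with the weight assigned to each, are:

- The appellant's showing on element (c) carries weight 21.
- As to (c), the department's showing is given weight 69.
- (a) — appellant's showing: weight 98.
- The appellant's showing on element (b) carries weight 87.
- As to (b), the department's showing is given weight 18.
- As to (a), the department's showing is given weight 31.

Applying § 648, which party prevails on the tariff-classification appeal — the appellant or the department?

department

Stage 1 — burden on appellant; standard: a heightened civil standard (weight is at least 71).
    (a): 98 − 31 = 67 < 71 [not met]
    (b): 87 − 18 = 69 < 71 [not met]
  The appellant does not carry Stage 1.
So the department prevails.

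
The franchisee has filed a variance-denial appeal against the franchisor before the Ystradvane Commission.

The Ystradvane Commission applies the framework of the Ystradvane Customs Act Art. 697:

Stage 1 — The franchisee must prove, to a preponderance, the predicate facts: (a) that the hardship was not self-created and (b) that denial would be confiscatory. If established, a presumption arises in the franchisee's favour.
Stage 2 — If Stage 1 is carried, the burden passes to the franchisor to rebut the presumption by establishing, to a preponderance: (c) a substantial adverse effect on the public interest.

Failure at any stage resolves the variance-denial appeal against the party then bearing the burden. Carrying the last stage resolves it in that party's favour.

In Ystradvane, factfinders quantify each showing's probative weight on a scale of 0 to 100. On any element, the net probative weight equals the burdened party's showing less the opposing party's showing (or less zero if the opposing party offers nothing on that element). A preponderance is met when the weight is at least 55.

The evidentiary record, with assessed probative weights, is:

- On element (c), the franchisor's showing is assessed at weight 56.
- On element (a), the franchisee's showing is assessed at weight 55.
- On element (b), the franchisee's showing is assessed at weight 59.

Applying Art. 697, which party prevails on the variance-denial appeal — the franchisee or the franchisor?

franchisor

At Stage 1 the franchisee must meet a preponderance (weight is at least 55): on (a) the weight is 55, ≥ 55, so (a) meets the standard; on (b) the weight is 59, ≥ 55, so (b) meets the standard.
  Stage 1 is satisfied; the onus moves to the franchisor.
At Stage 2 the franchisor must meet a preponderance (weight is at least 55): on (c) the weight is 56, ≥ 55, so (c) meets the standard.
  All elements met at the final stage.
Every stage carried; the franchisor prevails.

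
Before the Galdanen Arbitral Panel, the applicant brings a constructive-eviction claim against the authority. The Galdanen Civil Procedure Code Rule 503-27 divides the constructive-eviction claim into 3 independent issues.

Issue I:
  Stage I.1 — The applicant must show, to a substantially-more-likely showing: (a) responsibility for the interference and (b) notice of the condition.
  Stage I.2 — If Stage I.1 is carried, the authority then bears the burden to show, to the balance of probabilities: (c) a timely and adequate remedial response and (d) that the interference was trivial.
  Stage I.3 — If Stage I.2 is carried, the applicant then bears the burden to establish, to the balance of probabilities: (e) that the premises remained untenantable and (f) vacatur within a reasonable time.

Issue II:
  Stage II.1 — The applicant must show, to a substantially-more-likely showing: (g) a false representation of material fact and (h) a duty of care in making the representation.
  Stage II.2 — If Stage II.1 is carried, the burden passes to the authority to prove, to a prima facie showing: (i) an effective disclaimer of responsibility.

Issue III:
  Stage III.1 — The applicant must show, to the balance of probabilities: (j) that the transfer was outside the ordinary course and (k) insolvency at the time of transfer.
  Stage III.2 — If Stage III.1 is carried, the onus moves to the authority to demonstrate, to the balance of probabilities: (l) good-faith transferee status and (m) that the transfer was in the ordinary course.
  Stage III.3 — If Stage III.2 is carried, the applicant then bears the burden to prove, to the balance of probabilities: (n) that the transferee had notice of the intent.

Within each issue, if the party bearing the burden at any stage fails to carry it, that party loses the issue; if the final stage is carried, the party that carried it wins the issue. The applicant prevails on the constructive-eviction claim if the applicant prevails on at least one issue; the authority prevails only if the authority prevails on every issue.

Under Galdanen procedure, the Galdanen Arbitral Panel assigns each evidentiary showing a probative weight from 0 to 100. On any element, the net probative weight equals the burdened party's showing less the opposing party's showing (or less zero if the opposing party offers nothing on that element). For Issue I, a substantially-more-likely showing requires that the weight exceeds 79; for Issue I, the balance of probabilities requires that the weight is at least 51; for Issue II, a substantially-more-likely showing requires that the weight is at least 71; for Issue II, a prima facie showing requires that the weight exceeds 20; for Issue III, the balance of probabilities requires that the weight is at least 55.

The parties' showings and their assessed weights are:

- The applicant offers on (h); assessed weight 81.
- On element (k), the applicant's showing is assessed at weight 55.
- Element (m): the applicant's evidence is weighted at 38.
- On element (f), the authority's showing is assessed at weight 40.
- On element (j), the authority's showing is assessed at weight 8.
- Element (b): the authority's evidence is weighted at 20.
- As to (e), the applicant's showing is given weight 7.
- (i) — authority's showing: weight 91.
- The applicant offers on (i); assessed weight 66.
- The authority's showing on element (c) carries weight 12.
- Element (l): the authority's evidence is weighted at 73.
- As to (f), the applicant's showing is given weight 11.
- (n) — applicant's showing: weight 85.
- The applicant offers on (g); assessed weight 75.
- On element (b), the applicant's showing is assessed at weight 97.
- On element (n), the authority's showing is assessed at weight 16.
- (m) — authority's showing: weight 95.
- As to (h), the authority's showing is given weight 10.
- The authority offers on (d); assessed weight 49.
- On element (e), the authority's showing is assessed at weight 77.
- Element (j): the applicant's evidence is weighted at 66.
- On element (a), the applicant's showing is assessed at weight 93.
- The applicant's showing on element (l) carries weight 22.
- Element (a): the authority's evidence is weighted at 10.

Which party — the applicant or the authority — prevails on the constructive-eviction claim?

— Issue I —
Stage I.1 (applicant, a substantially-more-likely showing, weight exceeds 79): (a) net 93−10=83 > 79 — meets; (b) net 97−20=77 ≤ 79 — fails.
  Stage I.1 not carried; the applicant fails its burden.
The authority prevails on this issue.
— Issue II —
Stage II.1 (applicant, a substantially-more-likely showing, weight is at least 71): (g) 75 ≥ 71 — meets; (h) net 81−10=71 ≥ 71 — meets.
  The applicant carries Stage II.1; the authority now bears the burden.
Stage II.2 (authority, a prima facie showing, weight exceeds 20): (i) net 91−66=25 > 20 — meets.
  Stage II.2 carried; the final stage is satisfied.
With every stage satisfied, the authority prevails on this issue.
— Issue III —
Stage III.1 (applicant, the balance of probabilities, weight is at least 55): (j) net 66−8=58 ≥ 55 — meets; (k) 55 ≥ 55 — meets.
  The applicant carries Stage III.1; the authority now bears the burden.
Stage III.2 (authority, the balance of probabilities, weight is at least 55): (l) net 73−22=51 < 55 — fails; (m) net 95−38=57 ≥ 55 — meets.
  Stage III.2 not carried; the authority fails its burden.
So the applicant prevails on this issue.
Per-issue: Issue I → authority; Issue II → authority; Issue III → applicant. The applicant must prevail on at least one issue; overall, the applicant prevails.

applicant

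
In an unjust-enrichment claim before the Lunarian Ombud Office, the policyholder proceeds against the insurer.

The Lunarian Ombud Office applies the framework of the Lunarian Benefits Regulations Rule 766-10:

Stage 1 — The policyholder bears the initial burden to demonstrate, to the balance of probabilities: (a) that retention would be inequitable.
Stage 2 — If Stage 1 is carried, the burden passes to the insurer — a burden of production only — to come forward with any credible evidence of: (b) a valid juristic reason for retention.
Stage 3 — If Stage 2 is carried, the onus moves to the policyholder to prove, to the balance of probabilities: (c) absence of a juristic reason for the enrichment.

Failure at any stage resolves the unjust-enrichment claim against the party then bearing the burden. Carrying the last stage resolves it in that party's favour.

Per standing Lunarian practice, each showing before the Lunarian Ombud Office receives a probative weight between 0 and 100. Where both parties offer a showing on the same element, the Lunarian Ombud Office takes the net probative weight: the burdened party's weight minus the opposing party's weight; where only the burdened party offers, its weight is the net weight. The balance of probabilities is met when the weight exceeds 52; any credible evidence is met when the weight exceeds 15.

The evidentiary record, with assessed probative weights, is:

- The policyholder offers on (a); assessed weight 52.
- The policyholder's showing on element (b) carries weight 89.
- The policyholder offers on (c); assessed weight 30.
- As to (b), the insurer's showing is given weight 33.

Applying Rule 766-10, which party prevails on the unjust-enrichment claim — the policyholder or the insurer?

At Stage 1 the policyholder must meet the balance of probabilities (weight exceeds 52): on (a) the weight is 52, ≤ 52, so (a) does not meet the standard.
  Stage 1 not carried; the policyholder fails its burden.
The insurer prevails.

insurer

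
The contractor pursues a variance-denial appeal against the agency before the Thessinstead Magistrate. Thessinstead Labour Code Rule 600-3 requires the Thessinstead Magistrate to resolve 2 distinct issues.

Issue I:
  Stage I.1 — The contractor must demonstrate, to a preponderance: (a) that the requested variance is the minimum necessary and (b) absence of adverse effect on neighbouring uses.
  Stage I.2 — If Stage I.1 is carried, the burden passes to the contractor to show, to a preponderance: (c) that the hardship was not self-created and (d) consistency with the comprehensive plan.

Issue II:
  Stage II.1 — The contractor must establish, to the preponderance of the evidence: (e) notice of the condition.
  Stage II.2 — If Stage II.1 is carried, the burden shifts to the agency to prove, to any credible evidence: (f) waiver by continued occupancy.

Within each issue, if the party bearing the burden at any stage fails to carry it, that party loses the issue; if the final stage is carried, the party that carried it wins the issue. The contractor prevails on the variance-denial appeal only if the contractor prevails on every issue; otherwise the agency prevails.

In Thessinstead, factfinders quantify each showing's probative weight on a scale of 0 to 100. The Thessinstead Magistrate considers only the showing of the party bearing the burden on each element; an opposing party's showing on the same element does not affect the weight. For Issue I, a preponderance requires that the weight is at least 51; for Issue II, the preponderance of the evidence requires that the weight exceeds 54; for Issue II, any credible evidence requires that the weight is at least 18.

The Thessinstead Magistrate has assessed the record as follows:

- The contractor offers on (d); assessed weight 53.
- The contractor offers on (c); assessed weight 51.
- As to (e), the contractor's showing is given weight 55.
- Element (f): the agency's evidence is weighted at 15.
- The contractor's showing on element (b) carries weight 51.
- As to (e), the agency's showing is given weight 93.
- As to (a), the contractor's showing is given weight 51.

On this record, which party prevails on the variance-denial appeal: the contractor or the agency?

contractor

— Issue I —
Stage I.1 (contractor, a preponderance, weight is at least 51): (a) 51 ≥ 51 — meets; (b) 51 ≥ 51 — meets.
  Stage I.1 is satisfied; the contractor continues to bear the burden.
Stage I.2 (contractor, a preponderance, weight is at least 51): (c) 51 ≥ 51 — meets; (d) 53 ≥ 51 — meets.
  All elements met at the final stage.
With every stage satisfied, the contractor prevails on this issue.
— Issue II —
At Stage II.1 the contractor must meet the preponderance of the evidence (weight exceeds 54): on (e) the weight is 55 (the agency's 93 is given no effect), which does exceed 54, so (e) meets the standard.
  All elements met. The burden passes to the agency.
At Stage II.2 the agency must meet any credible evidence (weight is at least 18): on (f) the weight is 15, < 18, so (f) does not meet the standard.
  Not every element is met, so the agency fails to carry Stage II.2.
The analysis ends at Stage II.2; the contractor prevails on this issue.
Per-issue: Issue I → contractor; Issue II → contractor. The contractor must prevail on every issue; overall, the contractor prevails.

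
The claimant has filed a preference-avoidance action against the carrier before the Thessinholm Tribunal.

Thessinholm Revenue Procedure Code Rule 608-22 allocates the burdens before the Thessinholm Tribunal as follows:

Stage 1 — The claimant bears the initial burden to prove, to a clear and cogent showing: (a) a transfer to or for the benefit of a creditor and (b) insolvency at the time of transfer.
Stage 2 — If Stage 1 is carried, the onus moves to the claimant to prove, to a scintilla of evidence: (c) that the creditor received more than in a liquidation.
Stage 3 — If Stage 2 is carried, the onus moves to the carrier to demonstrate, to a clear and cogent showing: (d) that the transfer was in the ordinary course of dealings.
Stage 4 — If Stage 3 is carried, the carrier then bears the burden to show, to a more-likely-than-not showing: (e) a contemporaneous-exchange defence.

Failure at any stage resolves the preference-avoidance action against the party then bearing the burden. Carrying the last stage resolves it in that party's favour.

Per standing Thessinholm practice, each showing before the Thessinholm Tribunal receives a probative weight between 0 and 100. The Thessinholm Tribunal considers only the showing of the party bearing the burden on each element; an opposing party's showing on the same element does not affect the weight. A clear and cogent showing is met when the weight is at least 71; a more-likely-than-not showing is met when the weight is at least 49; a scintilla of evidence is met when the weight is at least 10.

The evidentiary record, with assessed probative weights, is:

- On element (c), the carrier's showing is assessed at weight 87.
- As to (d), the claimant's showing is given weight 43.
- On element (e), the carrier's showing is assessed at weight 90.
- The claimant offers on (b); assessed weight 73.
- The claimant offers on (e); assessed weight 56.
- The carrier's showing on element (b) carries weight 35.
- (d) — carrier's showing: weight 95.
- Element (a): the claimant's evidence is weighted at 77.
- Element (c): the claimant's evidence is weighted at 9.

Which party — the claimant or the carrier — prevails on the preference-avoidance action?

carrier

Stage 1 — burden on claimant; standard: a clear and cogent showing (weight is at least 71).
    (a): 77 ≥ 71 [met]
    (b): 73 (carrier's 35 disregarded) ≥ 71 [met]
  All elements met. The claimant retains the burden for Stage 2.
Stage 2 — burden on claimant; standard: a scintilla of evidence (weight is at least 10).
    (c): 9 (carrier's 87 disregarded) < 10 [not met]
  Not every element is met, so the claimant fails to carry Stage 2.
The analysis ends at Stage 2; the carrier prevails.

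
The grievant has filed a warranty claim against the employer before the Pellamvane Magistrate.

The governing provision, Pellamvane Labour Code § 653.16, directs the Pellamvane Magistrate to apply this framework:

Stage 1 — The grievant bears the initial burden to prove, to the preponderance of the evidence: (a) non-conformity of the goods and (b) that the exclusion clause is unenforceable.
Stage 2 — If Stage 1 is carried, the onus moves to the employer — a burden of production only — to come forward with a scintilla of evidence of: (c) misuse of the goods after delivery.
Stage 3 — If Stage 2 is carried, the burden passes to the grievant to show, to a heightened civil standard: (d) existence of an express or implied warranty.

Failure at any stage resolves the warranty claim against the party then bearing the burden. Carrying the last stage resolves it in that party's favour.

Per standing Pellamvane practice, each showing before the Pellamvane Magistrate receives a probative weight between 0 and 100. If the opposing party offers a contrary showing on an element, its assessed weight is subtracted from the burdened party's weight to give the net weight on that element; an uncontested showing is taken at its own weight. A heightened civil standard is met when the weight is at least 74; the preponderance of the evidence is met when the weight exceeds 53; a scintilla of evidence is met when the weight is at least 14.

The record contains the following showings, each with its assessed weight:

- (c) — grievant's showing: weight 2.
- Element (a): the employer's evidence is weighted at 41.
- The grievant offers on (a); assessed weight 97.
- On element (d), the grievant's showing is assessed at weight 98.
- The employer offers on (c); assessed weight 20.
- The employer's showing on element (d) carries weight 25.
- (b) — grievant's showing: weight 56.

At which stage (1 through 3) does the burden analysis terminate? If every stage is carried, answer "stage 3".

stage 3

At Stage 1 the grievant must meet the preponderance of the evidence (weight exceeds 53): on (a) the weight is 97 less the opposing 41 gives net 56, which does exceed 53, so (a) meets the standard; on (b) the weight is 56, > 53, so (b) meets the standard.
  All elements met. The burden passes to the employer.
At Stage 2 the employer must meet a scintilla of evidence (weight is at least 14): on (c) the weight is 20 less the opposing 2 gives net 18, which does reach 14, so (c) meets the standard.
  All elements met. The burden passes to the grievant.
At Stage 3 the grievant must meet a heightened civil standard (weight is at least 74): on (d) the weight is 98 less the opposing 25 gives net 73, which does not reach 74, so (d) does not meet the standard.
  Not every element is met, so the grievant fails to carry Stage 3.
The employer prevails.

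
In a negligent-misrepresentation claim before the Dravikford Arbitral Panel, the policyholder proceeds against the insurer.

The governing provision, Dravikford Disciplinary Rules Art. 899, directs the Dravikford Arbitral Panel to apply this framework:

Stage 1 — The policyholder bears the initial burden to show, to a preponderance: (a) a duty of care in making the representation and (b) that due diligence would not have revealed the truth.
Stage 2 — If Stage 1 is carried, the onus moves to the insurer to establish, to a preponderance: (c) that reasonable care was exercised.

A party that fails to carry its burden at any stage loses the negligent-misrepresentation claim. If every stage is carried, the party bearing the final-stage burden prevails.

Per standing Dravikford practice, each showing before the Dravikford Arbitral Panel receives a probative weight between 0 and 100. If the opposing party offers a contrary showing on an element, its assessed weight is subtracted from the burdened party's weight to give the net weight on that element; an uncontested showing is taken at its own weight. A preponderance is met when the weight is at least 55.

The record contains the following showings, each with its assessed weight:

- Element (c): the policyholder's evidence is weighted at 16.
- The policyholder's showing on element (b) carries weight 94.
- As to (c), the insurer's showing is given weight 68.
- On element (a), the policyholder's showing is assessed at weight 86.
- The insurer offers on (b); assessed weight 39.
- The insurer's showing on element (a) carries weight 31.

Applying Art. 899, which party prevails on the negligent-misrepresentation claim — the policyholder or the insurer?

policyholder

Stage 1 (policyholder, a preponderance, weight is at least 55): (a) net 86−31=55 ≥ 55 — meets; (b) net 94−39=55 ≥ 55 — meets.
  Stage 1 is satisfied; the onus moves to the insurer.
Stage 2 (insurer, a preponderance, weight is at least 55): (c) net 68−16=52 < 55 — fails.
  Not every element is met, so the insurer fails to carry Stage 2.
So the policyholder prevails.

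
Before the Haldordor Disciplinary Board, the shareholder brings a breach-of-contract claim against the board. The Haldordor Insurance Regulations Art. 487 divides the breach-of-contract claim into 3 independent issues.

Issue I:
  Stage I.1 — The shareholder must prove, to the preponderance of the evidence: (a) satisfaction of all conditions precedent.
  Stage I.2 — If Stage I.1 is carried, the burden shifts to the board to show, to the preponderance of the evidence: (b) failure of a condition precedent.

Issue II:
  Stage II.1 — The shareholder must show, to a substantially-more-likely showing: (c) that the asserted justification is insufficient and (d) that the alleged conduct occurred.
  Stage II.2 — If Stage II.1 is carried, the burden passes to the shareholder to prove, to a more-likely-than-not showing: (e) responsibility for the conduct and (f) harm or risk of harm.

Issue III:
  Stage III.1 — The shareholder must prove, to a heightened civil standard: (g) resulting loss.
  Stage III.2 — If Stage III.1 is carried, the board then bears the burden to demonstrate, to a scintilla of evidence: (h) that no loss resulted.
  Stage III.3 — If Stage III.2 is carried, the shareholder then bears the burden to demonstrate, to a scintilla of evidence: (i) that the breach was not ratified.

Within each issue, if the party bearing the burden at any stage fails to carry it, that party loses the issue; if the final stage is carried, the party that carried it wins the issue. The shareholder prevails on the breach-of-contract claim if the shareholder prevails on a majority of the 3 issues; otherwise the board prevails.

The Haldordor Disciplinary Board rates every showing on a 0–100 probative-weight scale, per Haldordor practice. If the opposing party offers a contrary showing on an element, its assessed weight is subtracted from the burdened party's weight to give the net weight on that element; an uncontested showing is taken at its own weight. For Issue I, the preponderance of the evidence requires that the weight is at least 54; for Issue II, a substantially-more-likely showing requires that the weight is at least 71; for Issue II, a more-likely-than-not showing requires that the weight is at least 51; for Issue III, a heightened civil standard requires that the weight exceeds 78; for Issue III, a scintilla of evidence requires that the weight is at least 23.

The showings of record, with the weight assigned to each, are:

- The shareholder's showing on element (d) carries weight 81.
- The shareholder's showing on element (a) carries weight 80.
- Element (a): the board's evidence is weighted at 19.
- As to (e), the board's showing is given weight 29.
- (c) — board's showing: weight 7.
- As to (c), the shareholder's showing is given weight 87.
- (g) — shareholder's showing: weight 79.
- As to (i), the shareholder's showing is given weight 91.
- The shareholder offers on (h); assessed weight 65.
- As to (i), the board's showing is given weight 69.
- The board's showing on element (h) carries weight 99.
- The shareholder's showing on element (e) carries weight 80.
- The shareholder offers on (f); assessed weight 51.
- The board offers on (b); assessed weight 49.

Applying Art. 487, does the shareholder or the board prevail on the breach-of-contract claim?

— Issue I —
At Stage I.1 the shareholder must meet the preponderance of the evidence (weight is at least 54): on (a) the weight is 80 less the opposing 19 gives net 61, ≥ 54, so (a) meets the standard.
  Stage I.1 carried; the burden shifts to the board.
At Stage I.2 the board must meet the preponderance of the evidence (weight is at least 54): on (b) the weight is 49, which does not reach 54, so (b) does not meet the standard.
  The board does not carry Stage I.2.
So the shareholder prevails on this issue.
— Issue II —
Stage II.1 (shareholder, a substantially-more-likely showing, weight is at least 71): (c) net 87−7=80 ≥ 71 — meets; (d) 81 ≥ 71 — meets.
  All elements met. The shareholder retains the burden for Stage II.2.
Stage II.2 (shareholder, a more-likely-than-not showing, weight is at least 51): (e) net 80−29=51 ≥ 51 — meets; (f) 51 ≥ 51 — meets.
  The shareholder carries the last stage.
With every stage satisfied, the shareholder prevails on this issue.
— Issue III —
Stage III.1 — burden on shareholder; standard: a heightened civil standard (weight exceeds 78).
    (g): 79 > 78 [met]
  All elements met. The burden passes to the board.
Stage III.2 — burden on board; standard: a scintilla of evidence (weight is at least 23).
    (h): 99 − 65 = 34 ≥ 23 [met]
  Stage III.2 carried; the burden shifts to the shareholder.
Stage III.3 — burden on shareholder; standard: a scintilla of evidence (weight is at least 23).
    (i): 91 − 69 = 22 < 23 [not met]
  Not every element is met, so the shareholder fails to carry Stage III.3.
The board prevails on this issue.
Per-issue: Issue I → shareholder; Issue II → shareholder; Issue III → board. The shareholder must prevail on a majority of issues; overall, the shareholder prevails.

shareholder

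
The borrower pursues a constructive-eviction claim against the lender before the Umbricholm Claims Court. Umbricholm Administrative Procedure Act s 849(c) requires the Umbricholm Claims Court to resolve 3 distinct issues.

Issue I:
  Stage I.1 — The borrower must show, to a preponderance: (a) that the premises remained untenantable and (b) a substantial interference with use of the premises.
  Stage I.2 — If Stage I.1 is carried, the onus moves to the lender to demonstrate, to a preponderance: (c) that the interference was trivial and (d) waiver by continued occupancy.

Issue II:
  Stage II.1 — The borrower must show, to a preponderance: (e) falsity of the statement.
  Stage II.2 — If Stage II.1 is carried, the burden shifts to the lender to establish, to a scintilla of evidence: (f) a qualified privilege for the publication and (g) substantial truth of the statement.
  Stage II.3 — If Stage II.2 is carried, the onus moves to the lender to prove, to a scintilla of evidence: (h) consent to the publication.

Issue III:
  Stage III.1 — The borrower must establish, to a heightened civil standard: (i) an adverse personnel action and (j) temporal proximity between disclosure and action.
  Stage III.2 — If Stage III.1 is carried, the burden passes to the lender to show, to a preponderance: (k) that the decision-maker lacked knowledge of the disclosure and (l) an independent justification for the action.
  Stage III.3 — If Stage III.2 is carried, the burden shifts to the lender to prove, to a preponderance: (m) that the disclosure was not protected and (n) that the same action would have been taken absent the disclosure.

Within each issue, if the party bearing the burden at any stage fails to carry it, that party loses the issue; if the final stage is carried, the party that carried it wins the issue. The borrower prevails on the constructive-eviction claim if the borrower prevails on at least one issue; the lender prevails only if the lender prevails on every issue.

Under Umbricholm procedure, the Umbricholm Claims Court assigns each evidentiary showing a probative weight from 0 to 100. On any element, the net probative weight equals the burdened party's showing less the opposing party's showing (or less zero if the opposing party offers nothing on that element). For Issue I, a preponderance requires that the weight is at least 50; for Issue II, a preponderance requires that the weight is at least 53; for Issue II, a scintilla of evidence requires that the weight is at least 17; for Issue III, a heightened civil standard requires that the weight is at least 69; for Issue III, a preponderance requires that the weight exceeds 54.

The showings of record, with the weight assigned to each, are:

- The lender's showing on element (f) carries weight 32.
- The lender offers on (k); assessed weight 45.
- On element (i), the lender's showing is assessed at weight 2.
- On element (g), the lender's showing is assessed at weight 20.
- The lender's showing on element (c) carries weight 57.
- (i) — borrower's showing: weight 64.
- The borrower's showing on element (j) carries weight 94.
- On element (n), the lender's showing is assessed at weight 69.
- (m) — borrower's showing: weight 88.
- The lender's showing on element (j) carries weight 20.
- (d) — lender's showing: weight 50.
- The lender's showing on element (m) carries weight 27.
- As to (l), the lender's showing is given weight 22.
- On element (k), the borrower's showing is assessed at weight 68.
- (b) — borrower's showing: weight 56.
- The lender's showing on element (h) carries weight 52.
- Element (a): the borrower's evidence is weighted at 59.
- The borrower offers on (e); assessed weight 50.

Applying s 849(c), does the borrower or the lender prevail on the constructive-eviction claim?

lender

— Issue I —
Stage I.1 — burden on borrower; standard: a preponderance (weight is at least 50).
    (a): 59 ≥ 50 [met]
    (b): 56 ≥ 50 [met]
  Stage I.1 is satisfied; the onus moves to the lender.
Stage I.2 — burden on lender; standard: a preponderance (weight is at least 50).
    (c): 57 ≥ 50 [met]
    (d): 50 ≥ 50 [met]
  Stage I.2 carried; the final stage is satisfied.
Every stage carried; the lender prevails on this issue.
— Issue II —
Stage II.1 (borrower, a preponderance, weight is at least 53): (e) 50 < 53 — fails.
  The borrower does not carry Stage II.1.
The analysis ends at Stage II.1; the lender prevails on this issue.
— Issue III —
At Stage III.1 the borrower must meet a heightened civil standard (weight is at least 69): on (i) the weight is 64 less the opposing 2 gives net 62, which does not reach 69, so (i) does not meet the standard; on (j) the weight is 94 less the opposing 20 gives net 74, ≥ 69, so (j) meets the standard.
  Not every element is met, so the borrower fails to carry Stage III.1.
So the lender prevails on this issue.
Per-issue: Issue I → lender; Issue II → lender; Issue III → lender. The borrower must prevail on at least one issue; overall, the lender prevails.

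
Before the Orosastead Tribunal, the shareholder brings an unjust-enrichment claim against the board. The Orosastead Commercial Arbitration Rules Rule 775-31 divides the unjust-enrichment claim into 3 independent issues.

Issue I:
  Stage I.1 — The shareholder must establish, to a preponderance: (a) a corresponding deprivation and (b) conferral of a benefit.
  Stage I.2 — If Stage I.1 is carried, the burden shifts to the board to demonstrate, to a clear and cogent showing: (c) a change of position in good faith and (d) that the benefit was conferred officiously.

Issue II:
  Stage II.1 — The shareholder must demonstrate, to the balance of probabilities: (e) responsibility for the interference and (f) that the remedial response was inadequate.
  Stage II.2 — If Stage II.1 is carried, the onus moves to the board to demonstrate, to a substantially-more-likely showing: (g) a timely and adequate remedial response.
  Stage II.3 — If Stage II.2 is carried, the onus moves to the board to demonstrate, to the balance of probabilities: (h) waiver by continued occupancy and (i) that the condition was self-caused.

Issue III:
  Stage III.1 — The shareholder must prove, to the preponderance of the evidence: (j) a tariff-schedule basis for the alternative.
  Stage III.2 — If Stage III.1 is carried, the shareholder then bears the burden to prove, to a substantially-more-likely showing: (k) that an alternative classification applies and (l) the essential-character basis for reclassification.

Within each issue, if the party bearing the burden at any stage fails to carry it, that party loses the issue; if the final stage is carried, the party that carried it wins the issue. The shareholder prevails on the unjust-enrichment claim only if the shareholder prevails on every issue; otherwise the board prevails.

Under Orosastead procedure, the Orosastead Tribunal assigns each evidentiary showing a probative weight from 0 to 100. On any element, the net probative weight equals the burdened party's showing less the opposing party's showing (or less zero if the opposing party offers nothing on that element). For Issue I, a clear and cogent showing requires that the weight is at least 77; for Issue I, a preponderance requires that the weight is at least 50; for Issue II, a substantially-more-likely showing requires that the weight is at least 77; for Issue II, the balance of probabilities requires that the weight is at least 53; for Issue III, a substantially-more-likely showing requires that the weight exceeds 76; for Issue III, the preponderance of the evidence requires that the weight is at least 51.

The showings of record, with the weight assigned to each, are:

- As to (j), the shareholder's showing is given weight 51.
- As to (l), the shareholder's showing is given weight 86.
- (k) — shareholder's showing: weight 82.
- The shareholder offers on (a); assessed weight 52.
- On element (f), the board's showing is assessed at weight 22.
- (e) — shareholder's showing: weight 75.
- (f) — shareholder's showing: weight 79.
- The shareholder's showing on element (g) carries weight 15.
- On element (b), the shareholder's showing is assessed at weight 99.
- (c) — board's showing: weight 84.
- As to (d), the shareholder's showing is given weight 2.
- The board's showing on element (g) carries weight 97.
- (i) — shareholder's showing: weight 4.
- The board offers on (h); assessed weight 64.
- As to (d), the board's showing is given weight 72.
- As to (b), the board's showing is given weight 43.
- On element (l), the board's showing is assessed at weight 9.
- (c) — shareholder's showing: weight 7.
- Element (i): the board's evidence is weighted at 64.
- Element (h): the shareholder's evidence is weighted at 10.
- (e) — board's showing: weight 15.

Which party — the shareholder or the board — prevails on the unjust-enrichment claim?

board

— Issue I —
At Stage I.1 the shareholder must meet a preponderance (weight is at least 50): on (a) the weight is 52, which does reach 50, so (a) meets the standard; on (b) the weight is 99 less the opposing 43 gives net 56, ≥ 50, so (b) meets the standard.
  Stage I.1 is satisfied; the onus moves to the board.
At Stage I.2 the board must meet a clear and cogent showing (weight is at least 77): on (c) the weight is 84 less the opposing 7 gives net 77, ≥ 77, so (c) meets the standard; on (d) the weight is 72 less the opposing 2 gives net 70, < 77, so (d) does not meet the standard.
  Stage I.2 not carried; the board fails its burden.
So the shareholder prevails on this issue.
— Issue II —
Stage II.1 (shareholder, the balance of probabilities, weight is at least 53): (e) net 75−15=60 ≥ 53 — meets; (f) net 79−22=57 ≥ 53 — meets.
  All elements met. The burden passes to the board.
Stage II.2 (board, a substantially-more-likely showing, weight is at least 77): (g) net 97−15=82 ≥ 77 — meets.
  Stage II.2 carried; the burden remains with the board.
Stage II.3 (board, the balance of probabilities, weight is at least 53): (h) net 64−10=54 ≥ 53 — meets; (i) net 64−4=60 ≥ 53 — meets.
  Stage II.3 carried; the final stage is satisfied.
All stages carried — the board prevails on this issue.
— Issue III —
At Stage III.1 the shareholder must meet the preponderance of the evidence (weight is at least 51): on (j) the weight is 51, ≥ 51, so (j) meets the standard.
  Stage III.1 is satisfied; the shareholder continues to bear the burden.
At Stage III.2 the shareholder must meet a substantially-more-likely showing (weight exceeds 76): on (k) the weight is 82, > 76, so (k) meets the standard; on (l) the weight is 86 less the opposing 9 gives net 77, > 76, so (l) meets the standard.
  All elements met at the final stage.
Every stage carried; the shareholder prevails on this issue.
Per-issue: Issue I → shareholder; Issue II → board; Issue III → shareholder. The shareholder must prevail on every issue; overall, the board prevails.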